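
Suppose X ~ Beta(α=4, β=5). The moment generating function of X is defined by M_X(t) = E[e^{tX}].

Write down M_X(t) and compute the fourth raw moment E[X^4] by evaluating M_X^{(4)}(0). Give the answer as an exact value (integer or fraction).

E[X^4] = M^(4)(0) = 7/99

M_X(t) = ₁F₁(4; 9; t)
M^(4)(t) = 7*₁F₁(8; 13; t)/99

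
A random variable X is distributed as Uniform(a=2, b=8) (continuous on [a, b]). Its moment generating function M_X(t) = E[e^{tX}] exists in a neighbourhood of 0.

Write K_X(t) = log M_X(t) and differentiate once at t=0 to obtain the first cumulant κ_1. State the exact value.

κ_1 = D[K](0) = 5

M_X(t) = (e^(8*t) - e^(2*t))/(6*t)
K_X(t) = log M_X(t) = -log(t) + log(e^(8*t) - e^(2*t)) - log(6)
D[K](t) = (8*t*e^(6*t) - 2*t - e^(6*t) + 1)/(t*e^(6*t) - t)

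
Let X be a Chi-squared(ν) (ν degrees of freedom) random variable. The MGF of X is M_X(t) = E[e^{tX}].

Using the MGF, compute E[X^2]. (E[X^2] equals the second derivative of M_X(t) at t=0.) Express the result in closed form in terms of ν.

M_X(t) = (1 - 2*t)^(-ν/2)
D^2[M](t) = (ν^2 + 2*ν)/(4*t^2*(1 - 2*t)^(ν/2) - 4*t*(1 - 2*t)^(ν/2) + (1 - 2*t)^(ν/2))

E[X^2] = D^2[M](0) = ν*(ν + 2)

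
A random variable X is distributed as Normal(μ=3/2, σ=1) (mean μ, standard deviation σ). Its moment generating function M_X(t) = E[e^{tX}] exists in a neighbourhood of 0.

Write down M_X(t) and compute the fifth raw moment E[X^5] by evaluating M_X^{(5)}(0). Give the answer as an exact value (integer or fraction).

E[X^5] = d^5M/dt^5 |_{t=0} = 2043/32

M_X(t) = e^(t^2/2 + 3*t/2)
dM/dt = t*e^(3*t/2)*e^(t^2/2) + 3*e^(3*t/2)*e^(t^2/2)/2
d^2M/dt^2 = t^2*e^(3*t/2)*e^(t^2/2) + 3*t*e^(3*t/2)*e^(t^2/2) + 13*e^(3*t/2)*e^(t^2/2)/4
d^3M/dt^3 = t^3*e^(3*t/2)*e^(t^2/2) + 9*t^2*e^(3*t/2)*e^(t^2/2)/2 + 39*t*e^(3*t/2)*e^(t^2/2)/4 + 63*e^(3*t/2)*e^(t^2/2)/8
d^4M/dt^4 = t^4*e^(3*t/2)*e^(t^2/2) + 6*t^3*e^(3*t/2)*e^(t^2/2) + 39*t^2*e^(3*t/2)*e^(t^2/2)/2 + 63*t*e^(3*t/2)*e^(t^2/2)/2 + 345*e^(3*t/2)*e^(t^2/2)/16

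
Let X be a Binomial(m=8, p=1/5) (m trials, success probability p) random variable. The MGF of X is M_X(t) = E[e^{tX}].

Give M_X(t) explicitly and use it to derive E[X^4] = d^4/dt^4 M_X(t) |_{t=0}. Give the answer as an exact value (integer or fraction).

M_X(t) = (e^(t)/5 + 4/5)^8

E[X^4] = d^4M/dt^4 |_{t=0} = 4512/125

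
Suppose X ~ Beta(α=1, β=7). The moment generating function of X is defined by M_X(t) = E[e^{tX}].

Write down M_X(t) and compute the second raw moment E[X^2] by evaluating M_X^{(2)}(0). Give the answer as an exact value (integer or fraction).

E[X^2] = M^(2)(0) = 1/36

M_X(t) = ₁F₁(1; 8; t)
M^(2)(t) = ₁F₁(3; 10; t)/36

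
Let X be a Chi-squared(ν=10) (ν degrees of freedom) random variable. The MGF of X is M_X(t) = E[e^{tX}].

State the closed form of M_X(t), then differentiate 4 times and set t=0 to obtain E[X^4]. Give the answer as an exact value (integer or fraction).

E[X^4] = M^(4)(0) = 26880

M_X(t) = (1 - 2*t)^(-5)
M^(4)(t) = -26880/(512*t^9 - 2304*t^8 + 4608*t^7 - 5376*t^6 + 4032*t^5 - 2016*t^4 + 672*t^3 - 144*t^2 + 18*t - 1)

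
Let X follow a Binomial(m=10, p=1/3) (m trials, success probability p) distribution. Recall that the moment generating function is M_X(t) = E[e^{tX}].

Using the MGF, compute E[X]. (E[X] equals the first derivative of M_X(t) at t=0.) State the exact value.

E[X] = dM/dt |_{t=0} = 10/3

M_X(t) = (e^(t)/3 + 2/3)^10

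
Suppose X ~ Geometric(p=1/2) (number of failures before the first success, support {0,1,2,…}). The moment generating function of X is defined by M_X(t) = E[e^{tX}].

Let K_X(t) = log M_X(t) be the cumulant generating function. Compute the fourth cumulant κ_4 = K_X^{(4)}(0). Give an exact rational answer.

κ_4 = K^(4)(0) = 26

M_X(t) = 1/(2*(1 - e^(t)/2))
K_X(t) = log M_X(t) = -log(1 - e^(t)/2) - log(2)
K^(4)(t) = (2*e^(3*t) + 16*e^(2*t) + 8*e^(t))/(e^(4*t) - 8*e^(3*t) + 24*e^(2*t) - 32*e^(t) + 16)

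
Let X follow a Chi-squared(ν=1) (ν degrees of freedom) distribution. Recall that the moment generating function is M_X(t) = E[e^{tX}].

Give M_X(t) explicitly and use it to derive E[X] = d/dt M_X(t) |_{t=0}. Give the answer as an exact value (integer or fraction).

M_X(t) = 1/√(1 - 2*t)
dM/dt = -1/(2*t*√(1 - 2*t) - √(1 - 2*t))

E[X] = dM/dt |_{t=0} = 1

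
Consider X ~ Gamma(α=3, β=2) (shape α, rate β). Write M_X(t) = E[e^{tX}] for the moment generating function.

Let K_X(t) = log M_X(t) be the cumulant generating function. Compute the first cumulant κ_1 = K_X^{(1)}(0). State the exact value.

κ_1 = K′(0) = 3/2

M_X(t) = 8/(2 - t)^3
K_X(t) = log M_X(t) = -3*log(2 - t) + 3*log(2)
K′(t) = -3/(t - 2)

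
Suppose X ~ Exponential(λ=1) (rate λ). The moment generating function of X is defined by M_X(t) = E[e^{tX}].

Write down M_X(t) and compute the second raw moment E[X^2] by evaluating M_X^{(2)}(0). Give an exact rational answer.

E[X^2] = d^2M/dt^2 |_{t=0} = 2

M_X(t) = 1/(1 - t)
dM/dt = 1/(t^2 - 2*t + 1)
d^2M/dt^2 = -2/(t^3 - 3*t^2 + 3*t - 1)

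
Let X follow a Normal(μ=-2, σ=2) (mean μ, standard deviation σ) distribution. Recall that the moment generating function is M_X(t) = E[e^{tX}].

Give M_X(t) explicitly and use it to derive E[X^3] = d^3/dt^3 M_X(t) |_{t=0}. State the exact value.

E[X^3] = D^3[M](0) = -32

M_X(t) = e^(2*t^2 - 2*t)
D^3[M](t) = (64*t^3*e^(2*t^2) - 96*t^2*e^(2*t^2) + 96*t*e^(2*t^2) - 32*e^(2*t^2))*e^(-2*t)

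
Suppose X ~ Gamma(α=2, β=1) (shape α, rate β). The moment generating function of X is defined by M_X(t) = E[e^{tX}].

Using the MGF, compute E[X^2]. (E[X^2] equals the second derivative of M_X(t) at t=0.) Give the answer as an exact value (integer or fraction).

E[X^2] = M^(2)(0) = 6

M_X(t) = (1 - t)^(-2)
M^(2)(t) = 6/(t^4 - 4*t^3 + 6*t^2 - 4*t + 1)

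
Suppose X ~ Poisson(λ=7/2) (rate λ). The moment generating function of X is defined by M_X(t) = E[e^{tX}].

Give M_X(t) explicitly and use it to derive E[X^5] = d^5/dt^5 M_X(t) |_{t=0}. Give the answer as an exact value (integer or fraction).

E[X^5] = D^5[M](0) = 105119/32

M_X(t) = e^(7*e^(t)/2 - 7/2)
D^5[M](t) = (16807*e^(5*t)*e^(7*e^(t)/2) + 48020*e^(4*t)*e^(7*e^(t)/2) + 34300*e^(3*t)*e^(7*e^(t)/2) + 5880*e^(2*t)*e^(7*e^(t)/2) + 112*e^(t)*e^(7*e^(t)/2))*e^(-7/2)/32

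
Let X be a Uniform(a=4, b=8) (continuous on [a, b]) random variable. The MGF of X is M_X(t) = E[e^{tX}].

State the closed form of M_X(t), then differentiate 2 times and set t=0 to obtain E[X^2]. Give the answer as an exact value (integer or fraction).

M_X(t) = (e^(8*t) - e^(4*t))/(4*t)
M′(t) = (8*t*e^(8*t) - 4*t*e^(4*t) - e^(8*t) + e^(4*t))/(4*t^2)
M′′(t) = (32*t^2*e^(8*t) - 8*t^2*e^(4*t) - 8*t*e^(8*t) + 4*t*e^(4*t) + e^(8*t) - e^(4*t))/(2*t^3)

E[X^2] = M′′(0) = 112/3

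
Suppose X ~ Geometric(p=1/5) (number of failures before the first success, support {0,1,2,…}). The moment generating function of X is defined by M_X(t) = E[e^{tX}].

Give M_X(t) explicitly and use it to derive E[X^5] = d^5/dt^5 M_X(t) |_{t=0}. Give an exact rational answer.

M_X(t) = 1/(5*(1 - 4*e^(t)/5))

E[X^5] = M^(5)(0) = 194404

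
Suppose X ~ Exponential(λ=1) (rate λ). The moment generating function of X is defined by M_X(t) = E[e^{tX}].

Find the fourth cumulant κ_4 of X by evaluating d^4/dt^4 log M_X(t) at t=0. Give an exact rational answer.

κ_4 = D^4[K](0) = 6

M_X(t) = 1/(1 - t)
K_X(t) = log M_X(t) = -log(1 - t)
D^4[K](t) = 6/(t^4 - 4*t^3 + 6*t^2 - 4*t + 1)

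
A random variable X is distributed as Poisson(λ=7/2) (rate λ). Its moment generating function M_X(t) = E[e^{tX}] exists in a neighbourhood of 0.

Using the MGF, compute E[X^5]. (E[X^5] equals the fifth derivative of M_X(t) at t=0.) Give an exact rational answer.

M_X(t) = e^(7*e^(t)/2 - 7/2)
dM/dt = 7*e^(-7/2)*e^(t)*e^(7*e^(t)/2)/2
d^2M/dt^2 = (49*e^(2*t)*e^(7*e^(t)/2) + 14*e^(t)*e^(7*e^(t)/2))*e^(-7/2)/4
d^3M/dt^3 = (343*e^(3*t)*e^(7*e^(t)/2) + 294*e^(2*t)*e^(7*e^(t)/2) + 28*e^(t)*e^(7*e^(t)/2))*e^(-7/2)/8
d^4M/dt^4 = (2401*e^(4*t)*e^(7*e^(t)/2) + 4116*e^(3*t)*e^(7*e^(t)/2) + 1372*e^(2*t)*e^(7*e^(t)/2) + 56*e^(t)*e^(7*e^(t)/2))*e^(-7/2)/16
d^5M/dt^5 = (16807*e^(5*t)*e^(7*e^(t)/2) + 48020*e^(4*t)*e^(7*e^(t)/2) + 34300*e^(3*t)*e^(7*e^(t)/2) + 5880*e^(2*t)*e^(7*e^(t)/2) + 112*e^(t)*e^(7*e^(t)/2))*e^(-7/2)/32

E[X^5] = d^5M/dt^5 |_{t=0} = 105119/32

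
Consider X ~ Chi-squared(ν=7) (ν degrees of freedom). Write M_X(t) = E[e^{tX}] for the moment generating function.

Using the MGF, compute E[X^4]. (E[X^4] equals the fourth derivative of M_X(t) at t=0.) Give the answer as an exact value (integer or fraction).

E[X^4] = D^4[M](0) = 9009

M_X(t) = (1 - 2*t)^(-7/2)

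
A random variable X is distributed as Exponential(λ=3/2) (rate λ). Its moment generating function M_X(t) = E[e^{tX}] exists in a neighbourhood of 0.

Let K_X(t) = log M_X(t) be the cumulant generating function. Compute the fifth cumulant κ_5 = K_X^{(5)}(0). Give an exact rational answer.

M_X(t) = 3/(2*(3/2 - t))
K_X(t) = log M_X(t) = -log(3/2 - t) - log(2) + log(3)
K′(t) = -2/(2*t - 3)
K′′(t) = 4/(4*t^2 - 12*t + 9)
K′′′(t) = -16/(8*t^3 - 36*t^2 + 54*t - 27)
K′′′′(t) = 96/(16*t^4 - 96*t^3 + 216*t^2 - 216*t + 81)
K′′′′′(t) = -768/(32*t^5 - 240*t^4 + 720*t^3 - 1080*t^2 + 810*t - 243)

κ_5 = K′′′′′(0) = 256/81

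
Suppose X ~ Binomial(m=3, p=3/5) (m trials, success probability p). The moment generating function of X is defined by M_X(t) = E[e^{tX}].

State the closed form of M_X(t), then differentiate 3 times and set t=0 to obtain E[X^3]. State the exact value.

E[X^3] = M′′′(0) = 1197/125

M_X(t) = (3*e^(t)/5 + 2/5)^3
M′(t) = 81*e^(3*t)/125 + 108*e^(2*t)/125 + 36*e^(t)/125
M′′(t) = 243*e^(3*t)/125 + 216*e^(2*t)/125 + 36*e^(t)/125
M′′′(t) = 729*e^(3*t)/125 + 432*e^(2*t)/125 + 36*e^(t)/125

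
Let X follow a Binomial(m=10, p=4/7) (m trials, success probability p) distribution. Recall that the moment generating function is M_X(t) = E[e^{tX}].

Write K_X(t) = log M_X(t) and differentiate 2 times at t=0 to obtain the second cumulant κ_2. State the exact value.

M_X(t) = (4*e^(t)/7 + 3/7)^10
K_X(t) = log M_X(t) = 10*log(4*e^(t)/7 + 3/7)
D^2[K](t) = 120*e^(t)/(16*e^(2*t) + 24*e^(t) + 9)

κ_2 = D^2[K](0) = 120/49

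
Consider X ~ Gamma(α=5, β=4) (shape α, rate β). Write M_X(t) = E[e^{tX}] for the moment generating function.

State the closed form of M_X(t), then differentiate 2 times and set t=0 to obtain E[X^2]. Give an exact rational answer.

M_X(t) = 1024/(4 - t)^5
D^2[M](t) = -30720/(t^7 - 28*t^6 + 336*t^5 - 2240*t^4 + 8960*t^3 - 21504*t^2 + 28672*t - 16384)

E[X^2] = D^2[M](0) = 15/8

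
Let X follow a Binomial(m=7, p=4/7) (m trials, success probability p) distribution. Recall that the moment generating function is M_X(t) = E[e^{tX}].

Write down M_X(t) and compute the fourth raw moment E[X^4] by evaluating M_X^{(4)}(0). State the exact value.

E[X^4] = M^(4)(0) = 145660/343

M_X(t) = (4*e^(t)/7 + 3/7)^7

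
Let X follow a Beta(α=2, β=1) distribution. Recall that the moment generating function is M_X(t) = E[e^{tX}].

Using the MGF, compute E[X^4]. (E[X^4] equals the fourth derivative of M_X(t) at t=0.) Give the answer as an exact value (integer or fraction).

E[X^4] = M′′′′(0) = 1/3

M_X(t) = ₁F₁(2; 3; t)
M′(t) = 2*₁F₁(3; 4; t)/3
M′′(t) = ₁F₁(4; 5; t)/2
M′′′(t) = 2*₁F₁(5; 6; t)/5
M′′′′(t) = ₁F₁(6; 7; t)/3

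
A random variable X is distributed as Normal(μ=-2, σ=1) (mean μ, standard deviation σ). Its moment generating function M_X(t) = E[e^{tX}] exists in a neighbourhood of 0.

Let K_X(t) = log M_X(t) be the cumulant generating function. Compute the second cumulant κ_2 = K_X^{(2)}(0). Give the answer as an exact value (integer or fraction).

κ_2 = D^2[K](0) = 1

M_X(t) = e^(t^2/2 - 2*t)
K_X(t) = log M_X(t) = t^2/2 - 2*t
D^2[K](t) = 1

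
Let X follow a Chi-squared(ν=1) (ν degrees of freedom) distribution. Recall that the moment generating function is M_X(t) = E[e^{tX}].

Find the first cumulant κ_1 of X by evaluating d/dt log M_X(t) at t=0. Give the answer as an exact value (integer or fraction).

κ_1 = D[K](0) = 1

M_X(t) = 1/√(1 - 2*t)
K_X(t) = log M_X(t) = -log(1 - 2*t)/2
D[K](t) = -1/(2*t - 1)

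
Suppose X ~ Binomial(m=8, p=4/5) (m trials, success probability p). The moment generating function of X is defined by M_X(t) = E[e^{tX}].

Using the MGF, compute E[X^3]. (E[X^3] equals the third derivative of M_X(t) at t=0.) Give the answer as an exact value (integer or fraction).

E[X^3] = M′′′(0) = 35744/125

M_X(t) = (4*e^(t)/5 + 1/5)^8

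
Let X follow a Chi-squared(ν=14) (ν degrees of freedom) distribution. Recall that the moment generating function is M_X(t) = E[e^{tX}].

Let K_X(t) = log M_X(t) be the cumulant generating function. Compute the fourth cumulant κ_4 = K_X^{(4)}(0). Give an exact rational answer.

M_X(t) = (1 - 2*t)^(-7)
K_X(t) = log M_X(t) = -7*log(1 - 2*t)
D^4[K](t) = 672/(16*t^4 - 32*t^3 + 24*t^2 - 8*t + 1)

κ_4 = D^4[K](0) = 672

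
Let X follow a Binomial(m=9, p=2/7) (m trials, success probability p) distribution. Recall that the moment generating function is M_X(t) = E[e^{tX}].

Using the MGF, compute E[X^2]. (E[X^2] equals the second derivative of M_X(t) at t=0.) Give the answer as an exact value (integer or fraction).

M_X(t) = (2*e^(t)/7 + 5/7)^9

E[X^2] = M′′(0) = 414/49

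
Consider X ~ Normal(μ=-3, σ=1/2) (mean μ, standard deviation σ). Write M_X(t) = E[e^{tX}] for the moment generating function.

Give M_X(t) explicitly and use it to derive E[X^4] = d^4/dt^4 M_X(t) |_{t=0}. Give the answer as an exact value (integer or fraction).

E[X^4] = D^4[M](0) = 1515/16

M_X(t) = e^(t^2/8 - 3*t)
D^4[M](t) = (t^4*e^(t^2/8) - 48*t^3*e^(t^2/8) + 888*t^2*e^(t^2/8) - 7488*t*e^(t^2/8) + 24240*e^(t^2/8))*e^(-3*t)/256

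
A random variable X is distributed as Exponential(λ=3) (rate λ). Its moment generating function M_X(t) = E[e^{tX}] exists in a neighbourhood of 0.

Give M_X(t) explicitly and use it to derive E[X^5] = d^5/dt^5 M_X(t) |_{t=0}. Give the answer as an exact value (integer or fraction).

M_X(t) = 3/(3 - t)
dM/dt = 3/(t^2 - 6*t + 9)
d^2M/dt^2 = -6/(t^3 - 9*t^2 + 27*t - 27)
d^3M/dt^3 = 18/(t^4 - 12*t^3 + 54*t^2 - 108*t + 81)
d^4M/dt^4 = -72/(t^5 - 15*t^4 + 90*t^3 - 270*t^2 + 405*t - 243)
d^5M/dt^5 = 360/(t^6 - 18*t^5 + 135*t^4 - 540*t^3 + 1215*t^2 - 1458*t + 729)

E[X^5] = d^5M/dt^5 |_{t=0} = 40/81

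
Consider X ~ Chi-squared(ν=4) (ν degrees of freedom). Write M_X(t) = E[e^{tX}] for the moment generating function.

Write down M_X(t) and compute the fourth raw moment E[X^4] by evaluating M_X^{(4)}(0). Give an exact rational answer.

M_X(t) = (1 - 2*t)^(-2)
M^(4)(t) = 1920/(64*t^6 - 192*t^5 + 240*t^4 - 160*t^3 + 60*t^2 - 12*t + 1)

E[X^4] = M^(4)(0) = 1920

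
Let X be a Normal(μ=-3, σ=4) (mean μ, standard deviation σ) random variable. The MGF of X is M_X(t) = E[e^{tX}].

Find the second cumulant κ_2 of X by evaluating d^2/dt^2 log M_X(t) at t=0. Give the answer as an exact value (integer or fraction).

M_X(t) = e^(8*t^2 - 3*t)
K_X(t) = log M_X(t) = 8*t^2 - 3*t
dK/dt = 16*t - 3
d^2K/dt^2 = 16

κ_2 = d^2K/dt^2 |_{t=0} = 16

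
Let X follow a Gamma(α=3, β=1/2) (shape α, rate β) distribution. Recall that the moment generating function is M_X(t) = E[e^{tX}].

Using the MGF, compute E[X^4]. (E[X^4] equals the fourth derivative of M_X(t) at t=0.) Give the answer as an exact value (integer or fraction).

E[X^4] = M^(4)(0) = 5760

M_X(t) = 1/(8*(1/2 - t)^3)
M^(4)(t) = -5760/(128*t^7 - 448*t^6 + 672*t^5 - 560*t^4 + 280*t^3 - 84*t^2 + 14*t - 1)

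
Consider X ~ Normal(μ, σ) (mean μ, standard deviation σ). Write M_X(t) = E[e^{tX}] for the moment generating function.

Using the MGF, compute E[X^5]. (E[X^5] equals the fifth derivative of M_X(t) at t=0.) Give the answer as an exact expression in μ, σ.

E[X^5] = d^5M/dt^5 |_{t=0} = μ*(μ^4 + 10*μ^2*σ^2 + 15*σ^4)

M_X(t) = e^(μ*t + σ^2*t^2/2)
dM/dt = μ*e^(μ*t)*e^(σ^2*t^2/2) + σ^2*t*e^(μ*t)*e^(σ^2*t^2/2)
d^2M/dt^2 = μ^2*e^(μ*t)*e^(σ^2*t^2/2) + 2*μ*σ^2*t*e^(μ*t)*e^(σ^2*t^2/2) + σ^4*t^2*e^(μ*t)*e^(σ^2*t^2/2) + σ^2*e^(μ*t)*e^(σ^2*t^2/2)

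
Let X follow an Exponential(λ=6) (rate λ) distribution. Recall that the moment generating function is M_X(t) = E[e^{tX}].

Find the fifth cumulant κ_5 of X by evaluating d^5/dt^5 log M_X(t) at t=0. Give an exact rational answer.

κ_5 = K′′′′′(0) = 1/324

M_X(t) = 6/(6 - t)
K_X(t) = log M_X(t) = -log(6 - t) + log(6)
K′(t) = -1/(t - 6)
K′′(t) = 1/(t^2 - 12*t + 36)
K′′′(t) = -2/(t^3 - 18*t^2 + 108*t - 216)
K′′′′(t) = 6/(t^4 - 24*t^3 + 216*t^2 - 864*t + 1296)
K′′′′′(t) = -24/(t^5 - 30*t^4 + 360*t^3 - 2160*t^2 + 6480*t - 7776)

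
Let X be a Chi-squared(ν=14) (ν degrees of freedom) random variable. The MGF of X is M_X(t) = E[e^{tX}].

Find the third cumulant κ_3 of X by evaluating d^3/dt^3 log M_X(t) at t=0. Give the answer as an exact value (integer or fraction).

M_X(t) = (1 - 2*t)^(-7)
K_X(t) = log M_X(t) = -7*log(1 - 2*t)
dK/dt = -14/(2*t - 1)
d^2K/dt^2 = 28/(4*t^2 - 4*t + 1)
d^3K/dt^3 = -112/(8*t^3 - 12*t^2 + 6*t - 1)

κ_3 = d^3K/dt^3 |_{t=0} = 112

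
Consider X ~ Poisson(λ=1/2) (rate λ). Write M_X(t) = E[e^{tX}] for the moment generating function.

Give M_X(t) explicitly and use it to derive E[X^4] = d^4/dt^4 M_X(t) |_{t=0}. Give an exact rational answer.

M_X(t) = e^(e^(t)/2 - 1/2)
M^(4)(t) = (e^(4*t)*e^(e^(t)/2) + 12*e^(3*t)*e^(e^(t)/2) + 28*e^(2*t)*e^(e^(t)/2) + 8*e^(t)*e^(e^(t)/2))*e^(-1/2)/16

E[X^4] = M^(4)(0) = 49/16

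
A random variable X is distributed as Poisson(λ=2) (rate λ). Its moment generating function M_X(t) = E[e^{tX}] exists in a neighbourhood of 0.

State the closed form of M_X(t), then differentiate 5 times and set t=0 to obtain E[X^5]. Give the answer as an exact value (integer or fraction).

E[X^5] = D^5[M](0) = 454

M_X(t) = e^(2*e^(t) - 2)
D^5[M](t) = (32*e^(5*t)*e^(2*e^(t)) + 160*e^(4*t)*e^(2*e^(t)) + 200*e^(3*t)*e^(2*e^(t)) + 60*e^(2*t)*e^(2*e^(t)) + 2*e^(t)*e^(2*e^(t)))*e^(-2)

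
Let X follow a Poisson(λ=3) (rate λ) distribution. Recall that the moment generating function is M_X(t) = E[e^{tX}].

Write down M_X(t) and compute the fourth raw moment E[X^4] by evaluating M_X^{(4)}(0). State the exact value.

E[X^4] = M′′′′(0) = 309

M_X(t) = e^(3*e^(t) - 3)
M′(t) = 3*e^(-3)*e^(t)*e^(3*e^(t))
M′′(t) = (9*e^(2*t)*e^(3*e^(t)) + 3*e^(t)*e^(3*e^(t)))*e^(-3)
M′′′(t) = (27*e^(3*t)*e^(3*e^(t)) + 27*e^(2*t)*e^(3*e^(t)) + 3*e^(t)*e^(3*e^(t)))*e^(-3)
M′′′′(t) = (81*e^(4*t)*e^(3*e^(t)) + 162*e^(3*t)*e^(3*e^(t)) + 63*e^(2*t)*e^(3*e^(t)) + 3*e^(t)*e^(3*e^(t)))*e^(-3)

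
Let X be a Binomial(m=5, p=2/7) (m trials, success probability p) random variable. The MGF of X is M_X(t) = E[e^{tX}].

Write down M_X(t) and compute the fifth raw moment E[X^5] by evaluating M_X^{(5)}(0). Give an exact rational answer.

M_X(t) = (2*e^(t)/7 + 5/7)^5
M′(t) = 160*e^(5*t)/16807 + 1600*e^(4*t)/16807 + 6000*e^(3*t)/16807 + 10000*e^(2*t)/16807 + 6250*e^(t)/16807
M′′(t) = 800*e^(5*t)/16807 + 6400*e^(4*t)/16807 + 18000*e^(3*t)/16807 + 20000*e^(2*t)/16807 + 6250*e^(t)/16807
M′′′(t) = 4000*e^(5*t)/16807 + 25600*e^(4*t)/16807 + 54000*e^(3*t)/16807 + 40000*e^(2*t)/16807 + 6250*e^(t)/16807
M′′′′(t) = 20000*e^(5*t)/16807 + 102400*e^(4*t)/16807 + 162000*e^(3*t)/16807 + 80000*e^(2*t)/16807 + 6250*e^(t)/16807
M′′′′′(t) = 100000*e^(5*t)/16807 + 409600*e^(4*t)/16807 + 486000*e^(3*t)/16807 + 160000*e^(2*t)/16807 + 6250*e^(t)/16807

E[X^5] = M′′′′′(0) = 1161850/16807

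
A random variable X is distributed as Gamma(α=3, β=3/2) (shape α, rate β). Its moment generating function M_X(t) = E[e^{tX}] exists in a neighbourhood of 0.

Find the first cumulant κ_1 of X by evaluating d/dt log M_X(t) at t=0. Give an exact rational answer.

M_X(t) = 27/(8*(3/2 - t)^3)
K_X(t) = log M_X(t) = -3*log(3/2 - t) - 3*log(2) + 3*log(3)
K′(t) = -6/(2*t - 3)

κ_1 = K′(0) = 2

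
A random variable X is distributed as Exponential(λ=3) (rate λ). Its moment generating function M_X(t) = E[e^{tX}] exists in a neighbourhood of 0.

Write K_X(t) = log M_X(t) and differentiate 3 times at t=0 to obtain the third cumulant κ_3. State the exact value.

M_X(t) = 3/(3 - t)
K_X(t) = log M_X(t) = -log(3 - t) + log(3)
D^3[K](t) = -2/(t^3 - 9*t^2 + 27*t - 27)

κ_3 = D^3[K](0) = 2/27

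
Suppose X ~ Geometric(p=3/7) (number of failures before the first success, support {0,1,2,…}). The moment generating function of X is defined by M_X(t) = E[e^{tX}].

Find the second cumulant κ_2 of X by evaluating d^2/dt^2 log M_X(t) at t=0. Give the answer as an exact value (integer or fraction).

M_X(t) = 3/(7*(1 - 4*e^(t)/7))
K_X(t) = log M_X(t) = -log(1 - 4*e^(t)/7) - log(7) + log(3)
dK/dt = -4*e^(t)/(4*e^(t) - 7)
d^2K/dt^2 = 28*e^(t)/(16*e^(2*t) - 56*e^(t) + 49)

κ_2 = d^2K/dt^2 |_{t=0} = 28/9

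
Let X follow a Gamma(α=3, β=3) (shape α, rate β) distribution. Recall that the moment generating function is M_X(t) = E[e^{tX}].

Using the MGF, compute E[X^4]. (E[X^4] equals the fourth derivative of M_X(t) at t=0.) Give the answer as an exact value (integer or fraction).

E[X^4] = M^(4)(0) = 40/9

M_X(t) = 27/(3 - t)^3
M^(4)(t) = -9720/(t^7 - 21*t^6 + 189*t^5 - 945*t^4 + 2835*t^3 - 5103*t^2 + 5103*t - 2187)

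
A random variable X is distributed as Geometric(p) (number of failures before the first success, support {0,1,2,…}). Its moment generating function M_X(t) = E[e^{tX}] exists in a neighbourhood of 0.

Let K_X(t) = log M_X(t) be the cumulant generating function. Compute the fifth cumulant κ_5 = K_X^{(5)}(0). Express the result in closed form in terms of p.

κ_5 = K′′′′′(0) = (p^4 - 15*p^3 + 50*p^2 - 60*p + 24)/p^5

M_X(t) = p/(-(1 - p)*e^(t) + 1)
K_X(t) = log M_X(t) = log(p) - log(-(1 - p)*e^(t) + 1)
K′(t) = (-p*e^(t) + e^(t))/(p*e^(t) - e^(t) + 1)
K′′(t) = (-p*e^(t) + e^(t))/(p^2*e^(2*t) - 2*p*e^(2*t) + 2*p*e^(t) + e^(2*t) - 2*e^(t) + 1)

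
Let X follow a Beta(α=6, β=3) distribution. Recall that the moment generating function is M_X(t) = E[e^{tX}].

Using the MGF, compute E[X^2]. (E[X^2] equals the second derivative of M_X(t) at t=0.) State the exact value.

M_X(t) = ₁F₁(6; 9; t)
D^2[M](t) = 7*₁F₁(8; 11; t)/15

E[X^2] = D^2[M](0) = 7/15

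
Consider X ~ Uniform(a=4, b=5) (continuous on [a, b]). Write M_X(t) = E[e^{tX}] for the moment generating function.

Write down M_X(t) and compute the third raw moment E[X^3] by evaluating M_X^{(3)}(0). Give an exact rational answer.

E[X^3] = D^3[M](0) = 369/4

M_X(t) = (e^(5*t) - e^(4*t))/t
D^3[M](t) = (125*t^3*e^(5*t) - 64*t^3*e^(4*t) - 75*t^2*e^(5*t) + 48*t^2*e^(4*t) + 30*t*e^(5*t) - 24*t*e^(4*t) - 6*e^(5*t) + 6*e^(4*t))/t^4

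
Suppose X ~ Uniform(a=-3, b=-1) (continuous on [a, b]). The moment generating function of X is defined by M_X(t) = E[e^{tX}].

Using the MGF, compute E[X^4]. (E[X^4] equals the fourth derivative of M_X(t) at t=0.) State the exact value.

E[X^4] = M′′′′(0) = 121/5

M_X(t) = (e^(-t) - e^(-3*t))/(2*t)
M′(t) = (-t*e^(2*t) + 3*t - e^(2*t) + 1)*e^(-3*t)/(2*t^2)
M′′(t) = (t^2*e^(2*t) - 9*t^2 + 2*t*e^(2*t) - 6*t + 2*e^(2*t) - 2)*e^(-3*t)/(2*t^3)
M′′′(t) = (-t^3*e^(2*t) + 27*t^3 - 3*t^2*e^(2*t) + 27*t^2 - 6*t*e^(2*t) + 18*t - 6*e^(2*t) + 6)*e^(-3*t)/(2*t^4)
M′′′′(t) = (t^4*e^(2*t) - 81*t^4 + 4*t^3*e^(2*t) - 108*t^3 + 12*t^2*e^(2*t) - 108*t^2 + 24*t*e^(2*t) - 72*t + 24*e^(2*t) - 24)*e^(-3*t)/(2*t^5)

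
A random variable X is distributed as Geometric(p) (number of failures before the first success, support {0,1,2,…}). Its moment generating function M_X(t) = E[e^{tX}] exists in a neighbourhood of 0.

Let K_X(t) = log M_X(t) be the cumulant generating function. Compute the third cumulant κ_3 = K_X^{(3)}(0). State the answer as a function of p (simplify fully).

M_X(t) = p/(-(1 - p)*e^(t) + 1)
K_X(t) = log M_X(t) = log(p) - log(-(1 - p)*e^(t) + 1)
K′(t) = (-p*e^(t) + e^(t))/(p*e^(t) - e^(t) + 1)
K′′(t) = (-p*e^(t) + e^(t))/(p^2*e^(2*t) - 2*p*e^(2*t) + 2*p*e^(t) + e^(2*t) - 2*e^(t) + 1)

κ_3 = K′′′(0) = (p^2 - 3*p + 2)/p^3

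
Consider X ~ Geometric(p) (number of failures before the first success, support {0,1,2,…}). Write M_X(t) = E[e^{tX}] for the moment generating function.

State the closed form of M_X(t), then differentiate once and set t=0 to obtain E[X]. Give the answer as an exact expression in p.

E[X] = dM/dt |_{t=0} = (1 - p)/p

M_X(t) = p/(-(1 - p)*e^(t) + 1)
dM/dt = (-p^2*e^(t) + p*e^(t))/(p^2*e^(2*t) - 2*p*e^(2*t) + 2*p*e^(t) + e^(2*t) - 2*e^(t) + 1)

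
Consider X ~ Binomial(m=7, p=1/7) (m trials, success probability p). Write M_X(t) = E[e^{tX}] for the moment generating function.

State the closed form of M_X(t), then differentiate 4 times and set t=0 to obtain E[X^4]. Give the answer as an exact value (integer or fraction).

M_X(t) = (e^(t)/7 + 6/7)^7
D^4[M](t) = e^(7*t)/343 + 7776*e^(6*t)/117649 + 67500*e^(5*t)/117649 + 276480*e^(4*t)/117649 + 524880*e^(3*t)/117649 + 373248*e^(2*t)/117649 + 46656*e^(t)/117649

E[X^4] = D^4[M](0) = 3781/343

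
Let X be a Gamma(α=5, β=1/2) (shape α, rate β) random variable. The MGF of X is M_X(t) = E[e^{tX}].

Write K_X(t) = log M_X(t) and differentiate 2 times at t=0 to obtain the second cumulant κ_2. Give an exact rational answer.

κ_2 = K^(2)(0) = 20

M_X(t) = 1/(32*(1/2 - t)^5)
K_X(t) = log M_X(t) = -5*log(1/2 - t) - 5*log(2)
K^(2)(t) = 20/(4*t^2 - 4*t + 1)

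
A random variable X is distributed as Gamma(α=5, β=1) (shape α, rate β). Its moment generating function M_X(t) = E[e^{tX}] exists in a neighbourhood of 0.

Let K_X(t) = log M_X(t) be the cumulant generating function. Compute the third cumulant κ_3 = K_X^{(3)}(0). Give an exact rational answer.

κ_3 = D^3[K](0) = 10

M_X(t) = (1 - t)^(-5)
K_X(t) = log M_X(t) = -5*log(1 - t)
D^3[K](t) = -10/(t^3 - 3*t^2 + 3*t - 1)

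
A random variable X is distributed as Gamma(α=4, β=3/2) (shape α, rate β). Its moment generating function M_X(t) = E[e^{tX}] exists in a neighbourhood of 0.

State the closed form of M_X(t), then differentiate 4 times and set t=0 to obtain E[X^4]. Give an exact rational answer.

E[X^4] = M′′′′(0) = 4480/27

M_X(t) = 81/(16*(3/2 - t)^4)
M′(t) = -648/(32*t^5 - 240*t^4 + 720*t^3 - 1080*t^2 + 810*t - 243)
M′′(t) = 6480/(64*t^6 - 576*t^5 + 2160*t^4 - 4320*t^3 + 4860*t^2 - 2916*t + 729)
M′′′(t) = -77760/(128*t^7 - 1344*t^6 + 6048*t^5 - 15120*t^4 + 22680*t^3 - 20412*t^2 + 10206*t - 2187)
M′′′′(t) = 1088640/(256*t^8 - 3072*t^7 + 16128*t^6 - 48384*t^5 + 90720*t^4 - 108864*t^3 + 81648*t^2 - 34992*t + 6561)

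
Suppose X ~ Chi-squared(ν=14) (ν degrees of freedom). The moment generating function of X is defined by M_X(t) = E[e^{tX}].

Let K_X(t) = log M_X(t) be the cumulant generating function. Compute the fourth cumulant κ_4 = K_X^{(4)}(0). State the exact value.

κ_4 = d^4K/dt^4 |_{t=0} = 672

M_X(t) = (1 - 2*t)^(-7)
K_X(t) = log M_X(t) = -7*log(1 - 2*t)
dK/dt = -14/(2*t - 1)
d^2K/dt^2 = 28/(4*t^2 - 4*t + 1)
d^3K/dt^3 = -112/(8*t^3 - 12*t^2 + 6*t - 1)
d^4K/dt^4 = 672/(16*t^4 - 32*t^3 + 24*t^2 - 8*t + 1)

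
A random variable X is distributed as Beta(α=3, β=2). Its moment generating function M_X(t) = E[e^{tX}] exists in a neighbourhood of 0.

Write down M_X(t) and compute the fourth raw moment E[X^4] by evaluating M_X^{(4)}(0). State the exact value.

M_X(t) = ₁F₁(3; 5; t)
dM/dt = 3*₁F₁(4; 6; t)/5
d^2M/dt^2 = 2*₁F₁(5; 7; t)/5
d^3M/dt^3 = 2*₁F₁(6; 8; t)/7
d^4M/dt^4 = 3*₁F₁(7; 9; t)/14

E[X^4] = d^4M/dt^4 |_{t=0} = 3/14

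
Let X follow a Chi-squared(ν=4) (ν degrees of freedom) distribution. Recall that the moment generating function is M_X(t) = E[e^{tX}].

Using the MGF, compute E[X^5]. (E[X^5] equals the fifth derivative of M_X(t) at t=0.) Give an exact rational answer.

M_X(t) = (1 - 2*t)^(-2)
M′(t) = -4/(8*t^3 - 12*t^2 + 6*t - 1)
M′′(t) = 24/(16*t^4 - 32*t^3 + 24*t^2 - 8*t + 1)
M′′′(t) = -192/(32*t^5 - 80*t^4 + 80*t^3 - 40*t^2 + 10*t - 1)
M′′′′(t) = 1920/(64*t^6 - 192*t^5 + 240*t^4 - 160*t^3 + 60*t^2 - 12*t + 1)
M′′′′′(t) = -23040/(128*t^7 - 448*t^6 + 672*t^5 - 560*t^4 + 280*t^3 - 84*t^2 + 14*t - 1)

E[X^5] = M′′′′′(0) = 23040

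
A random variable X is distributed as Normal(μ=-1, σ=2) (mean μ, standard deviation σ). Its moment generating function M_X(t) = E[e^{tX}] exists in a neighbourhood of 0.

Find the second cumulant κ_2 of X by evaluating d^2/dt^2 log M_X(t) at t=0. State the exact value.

κ_2 = d^2K/dt^2 |_{t=0} = 4

M_X(t) = e^(2*t^2 - t)
K_X(t) = log M_X(t) = 2*t^2 - t
dK/dt = 4*t - 1
d^2K/dt^2 = 4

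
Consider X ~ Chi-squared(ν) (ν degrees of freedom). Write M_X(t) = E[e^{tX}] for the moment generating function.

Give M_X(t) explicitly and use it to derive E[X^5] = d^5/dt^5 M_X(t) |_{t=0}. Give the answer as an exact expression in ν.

M_X(t) = (1 - 2*t)^(-ν/2)
M′(t) = -ν/(2*t*(1 - 2*t)^(ν/2) - (1 - 2*t)^(ν/2))
M′′(t) = (ν^2 + 2*ν)/(4*t^2*(1 - 2*t)^(ν/2) - 4*t*(1 - 2*t)^(ν/2) + (1 - 2*t)^(ν/2))
M′′′(t) = (-ν^3 - 6*ν^2 - 8*ν)/(8*t^3*(1 - 2*t)^(ν/2) - 12*t^2*(1 - 2*t)^(ν/2) + 6*t*(1 - 2*t)^(ν/2) - (1 - 2*t)^(ν/2))
M′′′′(t) = (ν^4 + 12*ν^3 + 44*ν^2 + 48*ν)/(16*t^4*(1 - 2*t)^(ν/2) - 32*t^3*(1 - 2*t)^(ν/2) + 24*t^2*(1 - 2*t)^(ν/2) - 8*t*(1 - 2*t)^(ν/2) + (1 - 2*t)^(ν/2))

E[X^5] = M′′′′′(0) = ν*(ν^4 + 20*ν^3 + 140*ν^2 + 400*ν + 384)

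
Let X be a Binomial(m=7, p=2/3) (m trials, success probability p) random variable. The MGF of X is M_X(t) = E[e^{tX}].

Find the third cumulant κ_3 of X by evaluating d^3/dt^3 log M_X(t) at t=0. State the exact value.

M_X(t) = (2*e^(t)/3 + 1/3)^7
K_X(t) = log M_X(t) = 7*log(2*e^(t)/3 + 1/3)
dK/dt = 14*e^(t)/(2*e^(t) + 1)
d^2K/dt^2 = 14*e^(t)/(4*e^(2*t) + 4*e^(t) + 1)
d^3K/dt^3 = (-28*e^(2*t) + 14*e^(t))/(8*e^(3*t) + 12*e^(2*t) + 6*e^(t) + 1)

κ_3 = d^3K/dt^3 |_{t=0} = -14/27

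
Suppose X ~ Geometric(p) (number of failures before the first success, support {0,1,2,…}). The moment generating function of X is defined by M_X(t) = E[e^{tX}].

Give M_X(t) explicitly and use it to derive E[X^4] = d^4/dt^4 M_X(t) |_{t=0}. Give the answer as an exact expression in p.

M_X(t) = p/(-(1 - p)*e^(t) + 1)
M′(t) = (-p^2*e^(t) + p*e^(t))/(p^2*e^(2*t) - 2*p*e^(2*t) + 2*p*e^(t) + e^(2*t) - 2*e^(t) + 1)

E[X^4] = M′′′′(0) = 1 - 15/p + 50/p^2 - 60/p^3 + 24/p^4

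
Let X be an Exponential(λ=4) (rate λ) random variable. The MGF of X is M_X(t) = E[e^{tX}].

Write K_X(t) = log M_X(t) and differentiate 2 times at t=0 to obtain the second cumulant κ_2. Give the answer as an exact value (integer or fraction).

κ_2 = D^2[K](0) = 1/16

M_X(t) = 4/(4 - t)
K_X(t) = log M_X(t) = -log(4 - t) + 2*log(2)
D^2[K](t) = 1/(t^2 - 8*t + 16)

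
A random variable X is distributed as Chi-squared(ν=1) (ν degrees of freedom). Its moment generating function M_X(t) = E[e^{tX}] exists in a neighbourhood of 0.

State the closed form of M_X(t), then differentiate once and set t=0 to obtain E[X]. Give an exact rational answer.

E[X] = M^(1)(0) = 1

M_X(t) = 1/√(1 - 2*t)
M^(1)(t) = -1/(2*t*√(1 - 2*t) - √(1 - 2*t))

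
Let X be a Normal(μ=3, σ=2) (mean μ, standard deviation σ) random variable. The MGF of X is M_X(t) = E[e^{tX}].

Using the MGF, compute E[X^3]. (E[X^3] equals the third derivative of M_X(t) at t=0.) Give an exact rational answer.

M_X(t) = e^(2*t^2 + 3*t)
M^(3)(t) = 64*t^3*e^(3*t)*e^(2*t^2) + 144*t^2*e^(3*t)*e^(2*t^2) + 156*t*e^(3*t)*e^(2*t^2) + 63*e^(3*t)*e^(2*t^2)

E[X^3] = M^(3)(0) = 63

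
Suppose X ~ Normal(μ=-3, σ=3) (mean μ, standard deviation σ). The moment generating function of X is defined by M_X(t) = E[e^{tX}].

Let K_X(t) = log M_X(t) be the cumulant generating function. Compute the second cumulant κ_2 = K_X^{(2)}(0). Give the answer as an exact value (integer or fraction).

κ_2 = K^(2)(0) = 9

M_X(t) = e^(9*t^2/2 - 3*t)
K_X(t) = log M_X(t) = 9*t^2/2 - 3*t
K^(2)(t) = 9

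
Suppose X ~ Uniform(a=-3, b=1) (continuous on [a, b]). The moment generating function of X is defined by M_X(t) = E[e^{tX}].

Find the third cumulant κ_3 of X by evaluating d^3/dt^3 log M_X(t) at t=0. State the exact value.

κ_3 = D^3[K](0) = 0

M_X(t) = (e^(t) - e^(-3*t))/(4*t)
K_X(t) = log M_X(t) = -log(t) + log(e^(t) - e^(-3*t)) - 2*log(2)
D^3[K](t) = (64*t^3*e^(8*t) + 64*t^3*e^(4*t) - 2*e^(12*t) + 6*e^(8*t) - 6*e^(4*t) + 2)/(t^3*e^(12*t) - 3*t^3*e^(8*t) + 3*t^3*e^(4*t) - t^3)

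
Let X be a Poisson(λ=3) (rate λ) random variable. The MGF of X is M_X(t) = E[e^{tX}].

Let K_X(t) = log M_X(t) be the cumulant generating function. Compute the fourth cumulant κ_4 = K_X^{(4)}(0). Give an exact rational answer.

M_X(t) = e^(3*e^(t) - 3)
K_X(t) = log M_X(t) = 3*e^(t) - 3
K′(t) = 3*e^(t)
K′′(t) = 3*e^(t)
K′′′(t) = 3*e^(t)
K′′′′(t) = 3*e^(t)

κ_4 = K′′′′(0) = 3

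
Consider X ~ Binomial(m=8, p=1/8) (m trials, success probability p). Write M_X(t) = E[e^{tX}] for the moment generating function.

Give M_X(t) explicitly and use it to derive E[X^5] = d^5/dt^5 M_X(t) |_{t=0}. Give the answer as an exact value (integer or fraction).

M_X(t) = (e^(t)/8 + 7/8)^8

E[X^5] = D^5[M](0) = 17837/512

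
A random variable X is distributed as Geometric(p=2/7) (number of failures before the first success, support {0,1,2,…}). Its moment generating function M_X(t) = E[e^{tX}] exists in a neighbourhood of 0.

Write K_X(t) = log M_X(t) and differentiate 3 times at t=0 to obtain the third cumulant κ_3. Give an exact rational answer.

M_X(t) = 2/(7*(1 - 5*e^(t)/7))
K_X(t) = log M_X(t) = -log(1 - 5*e^(t)/7) - log(7) + log(2)
D^3[K](t) = (-175*e^(2*t) - 245*e^(t))/(125*e^(3*t) - 525*e^(2*t) + 735*e^(t) - 343)

κ_3 = D^3[K](0) = 105/2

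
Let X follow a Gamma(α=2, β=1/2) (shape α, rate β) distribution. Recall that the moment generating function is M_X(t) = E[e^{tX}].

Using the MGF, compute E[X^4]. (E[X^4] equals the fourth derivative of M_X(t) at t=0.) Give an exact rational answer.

M_X(t) = 1/(4*(1/2 - t)^2)
D^4[M](t) = 1920/(64*t^6 - 192*t^5 + 240*t^4 - 160*t^3 + 60*t^2 - 12*t + 1)

E[X^4] = D^4[M](0) = 1920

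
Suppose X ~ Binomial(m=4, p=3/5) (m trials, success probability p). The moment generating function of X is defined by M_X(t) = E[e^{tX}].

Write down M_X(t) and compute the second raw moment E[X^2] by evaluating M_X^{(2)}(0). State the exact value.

E[X^2] = d^2M/dt^2 |_{t=0} = 168/25

M_X(t) = (3*e^(t)/5 + 2/5)^4
dM/dt = 324*e^(4*t)/625 + 648*e^(3*t)/625 + 432*e^(2*t)/625 + 96*e^(t)/625
d^2M/dt^2 = 1296*e^(4*t)/625 + 1944*e^(3*t)/625 + 864*e^(2*t)/625 + 96*e^(t)/625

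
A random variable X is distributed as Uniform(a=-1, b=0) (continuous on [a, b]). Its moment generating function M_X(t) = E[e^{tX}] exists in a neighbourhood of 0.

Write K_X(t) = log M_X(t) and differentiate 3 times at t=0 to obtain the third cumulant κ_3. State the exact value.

κ_3 = K′′′(0) = 0

M_X(t) = (1 - e^(-t))/t
K_X(t) = log M_X(t) = -log(t) + log(1 - e^(-t))
K′(t) = (t - e^(t) + 1)/(t*e^(t) - t)
K′′(t) = (-t^2*e^(t) + e^(2*t) - 2*e^(t) + 1)/(t^2*e^(2*t) - 2*t^2*e^(t) + t^2)
K′′′(t) = (t^3*e^(2*t) + t^3*e^(t) - 2*e^(3*t) + 6*e^(2*t) - 6*e^(t) + 2)/(t^3*e^(3*t) - 3*t^3*e^(2*t) + 3*t^3*e^(t) - t^3)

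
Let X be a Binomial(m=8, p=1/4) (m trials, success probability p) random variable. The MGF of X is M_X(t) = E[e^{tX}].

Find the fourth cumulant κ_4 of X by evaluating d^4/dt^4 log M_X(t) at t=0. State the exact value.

κ_4 = D^4[K](0) = -3/16

M_X(t) = (e^(t)/4 + 3/4)^8
K_X(t) = log M_X(t) = 8*log(e^(t)/4 + 3/4)
D^4[K](t) = (24*e^(3*t) - 288*e^(2*t) + 216*e^(t))/(e^(4*t) + 12*e^(3*t) + 54*e^(2*t) + 108*e^(t) + 81)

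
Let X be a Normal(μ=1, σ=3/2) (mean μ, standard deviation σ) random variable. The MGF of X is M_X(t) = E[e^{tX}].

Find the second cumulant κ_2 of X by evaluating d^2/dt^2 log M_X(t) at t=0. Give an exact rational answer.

M_X(t) = e^(9*t^2/8 + t)
K_X(t) = log M_X(t) = 9*t^2/8 + t
K^(2)(t) = 9/4

κ_2 = K^(2)(0) = 9/4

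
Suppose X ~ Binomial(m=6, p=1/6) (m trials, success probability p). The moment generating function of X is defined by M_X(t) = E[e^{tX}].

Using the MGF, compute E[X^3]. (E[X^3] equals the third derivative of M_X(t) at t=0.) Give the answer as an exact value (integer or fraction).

M_X(t) = (e^(t)/6 + 5/6)^6
dM/dt = e^(6*t)/7776 + 25*e^(5*t)/7776 + 125*e^(4*t)/3888 + 625*e^(3*t)/3888 + 3125*e^(2*t)/7776 + 3125*e^(t)/7776
d^2M/dt^2 = e^(6*t)/1296 + 125*e^(5*t)/7776 + 125*e^(4*t)/972 + 625*e^(3*t)/1296 + 3125*e^(2*t)/3888 + 3125*e^(t)/7776
d^3M/dt^3 = e^(6*t)/216 + 625*e^(5*t)/7776 + 125*e^(4*t)/243 + 625*e^(3*t)/432 + 3125*e^(2*t)/1944 + 3125*e^(t)/7776

E[X^3] = d^3M/dt^3 |_{t=0} = 73/18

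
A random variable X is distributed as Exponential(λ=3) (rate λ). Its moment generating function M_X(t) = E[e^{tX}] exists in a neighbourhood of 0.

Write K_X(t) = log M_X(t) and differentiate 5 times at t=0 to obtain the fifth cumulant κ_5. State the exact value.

M_X(t) = 3/(3 - t)
K_X(t) = log M_X(t) = -log(3 - t) + log(3)
D^5[K](t) = -24/(t^5 - 15*t^4 + 90*t^3 - 270*t^2 + 405*t - 243)

κ_5 = D^5[K](0) = 8/81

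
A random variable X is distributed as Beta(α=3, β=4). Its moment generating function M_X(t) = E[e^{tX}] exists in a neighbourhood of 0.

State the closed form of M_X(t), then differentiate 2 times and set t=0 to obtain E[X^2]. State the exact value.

M_X(t) = ₁F₁(3; 7; t)
D^2[M](t) = 3*₁F₁(5; 9; t)/14

E[X^2] = D^2[M](0) = 3/14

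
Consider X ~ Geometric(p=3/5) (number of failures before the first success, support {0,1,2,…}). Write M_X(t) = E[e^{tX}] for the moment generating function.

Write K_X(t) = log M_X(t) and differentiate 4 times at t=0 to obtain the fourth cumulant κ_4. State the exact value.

κ_4 = d^4K/dt^4 |_{t=0} = 230/27

M_X(t) = 3/(5*(1 - 2*e^(t)/5))
K_X(t) = log M_X(t) = -log(1 - 2*e^(t)/5) - log(5) + log(3)
dK/dt = -2*e^(t)/(2*e^(t) - 5)
d^2K/dt^2 = 10*e^(t)/(4*e^(2*t) - 20*e^(t) + 25)
d^3K/dt^3 = (-20*e^(2*t) - 50*e^(t))/(8*e^(3*t) - 60*e^(2*t) + 150*e^(t) - 125)
d^4K/dt^4 = (40*e^(3*t) + 400*e^(2*t) + 250*e^(t))/(16*e^(4*t) - 160*e^(3*t) + 600*e^(2*t) - 1000*e^(t) + 625)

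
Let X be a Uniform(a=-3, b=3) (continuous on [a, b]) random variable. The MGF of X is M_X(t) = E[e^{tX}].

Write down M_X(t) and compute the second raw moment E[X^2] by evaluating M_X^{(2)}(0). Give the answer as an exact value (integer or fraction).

M_X(t) = (e^(3*t) - e^(-3*t))/(6*t)
D^2[M](t) = (9*t^2*e^(6*t) - 9*t^2 - 6*t*e^(6*t) - 6*t + 2*e^(6*t) - 2)*e^(-3*t)/(6*t^3)

E[X^2] = D^2[M](0) = 3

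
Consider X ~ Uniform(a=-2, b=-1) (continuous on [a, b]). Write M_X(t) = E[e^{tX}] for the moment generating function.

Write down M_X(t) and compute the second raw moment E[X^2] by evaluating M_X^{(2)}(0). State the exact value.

M_X(t) = (e^(-t) - e^(-2*t))/t
M′(t) = (-t*e^(t) + 2*t - e^(t) + 1)*e^(-2*t)/t^2
M′′(t) = (t^2*e^(t) - 4*t^2 + 2*t*e^(t) - 4*t + 2*e^(t) - 2)*e^(-2*t)/t^3

E[X^2] = M′′(0) = 7/3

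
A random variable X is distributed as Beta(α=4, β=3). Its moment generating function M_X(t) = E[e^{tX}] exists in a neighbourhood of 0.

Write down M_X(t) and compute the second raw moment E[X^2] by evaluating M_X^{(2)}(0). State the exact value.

E[X^2] = d^2M/dt^2 |_{t=0} = 5/14

M_X(t) = ₁F₁(4; 7; t)
dM/dt = 4*₁F₁(5; 8; t)/7
d^2M/dt^2 = 5*₁F₁(6; 9; t)/14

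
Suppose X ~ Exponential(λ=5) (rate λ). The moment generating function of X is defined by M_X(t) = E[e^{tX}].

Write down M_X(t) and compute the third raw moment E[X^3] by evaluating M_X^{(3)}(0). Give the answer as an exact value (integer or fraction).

E[X^3] = d^3M/dt^3 |_{t=0} = 6/125

M_X(t) = 5/(5 - t)
dM/dt = 5/(t^2 - 10*t + 25)
d^2M/dt^2 = -10/(t^3 - 15*t^2 + 75*t - 125)
d^3M/dt^3 = 30/(t^4 - 20*t^3 + 150*t^2 - 500*t + 625)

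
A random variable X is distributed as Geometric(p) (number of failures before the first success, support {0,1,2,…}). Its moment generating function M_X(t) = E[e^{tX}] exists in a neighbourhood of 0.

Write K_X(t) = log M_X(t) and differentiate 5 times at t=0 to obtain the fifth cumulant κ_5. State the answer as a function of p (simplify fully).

M_X(t) = p/(-(1 - p)*e^(t) + 1)
K_X(t) = log M_X(t) = log(p) - log(-(1 - p)*e^(t) + 1)

κ_5 = D^5[K](0) = (p^4 - 15*p^3 + 50*p^2 - 60*p + 24)/p^5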